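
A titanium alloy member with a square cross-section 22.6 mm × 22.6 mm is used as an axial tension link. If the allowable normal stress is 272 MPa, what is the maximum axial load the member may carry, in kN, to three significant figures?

139 kN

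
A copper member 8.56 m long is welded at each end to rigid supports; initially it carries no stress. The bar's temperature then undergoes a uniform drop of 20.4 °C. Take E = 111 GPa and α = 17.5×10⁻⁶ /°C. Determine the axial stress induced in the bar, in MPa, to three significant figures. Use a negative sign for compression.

Free thermal expansion αLΔT = 17.5e-6 · 8560 · -20.4 = -3.056 mm.
The walls impose strain ε = −(-3.056)/8560 = 3.5700e-04; σ = Eε = 111000 · 3.5700e-04 = 39.63 MPa.

39.6 MPa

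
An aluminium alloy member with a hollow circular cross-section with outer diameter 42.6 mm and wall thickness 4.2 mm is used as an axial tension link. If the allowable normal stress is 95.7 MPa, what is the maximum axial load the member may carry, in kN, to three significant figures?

48.5 kN

A = 506.7 mm².
P_max = σ_allow · A = 95.7 · 506.7 = 48490 N = 48.49 kN.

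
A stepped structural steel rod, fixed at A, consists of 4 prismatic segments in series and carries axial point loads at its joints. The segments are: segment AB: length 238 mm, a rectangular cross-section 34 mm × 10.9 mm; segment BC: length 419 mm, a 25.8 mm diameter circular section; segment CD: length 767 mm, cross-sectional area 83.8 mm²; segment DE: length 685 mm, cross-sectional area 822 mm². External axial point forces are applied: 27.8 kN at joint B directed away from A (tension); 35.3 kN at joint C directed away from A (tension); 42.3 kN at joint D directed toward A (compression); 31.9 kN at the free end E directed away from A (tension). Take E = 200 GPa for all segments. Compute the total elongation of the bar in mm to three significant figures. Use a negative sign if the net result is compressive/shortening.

-0.0740 mm

Internal axial forces (sectioning from the free end, tension +): N_DE = 31.9 kN, N_CD = -10.4 kN, N_BC = 24.9 kN, N_AB = 52.7 kN.
A_AB = 370.6 mm².
A_BC = 522.8 mm².
δ_AB = 52700·238/(370.6·200000) = 0.1692 mm
δ_BC = 24900·419/(522.8·200000) = 0.09978 mm
δ_CD = -10400·767/(83.8·200000) = -0.4759 mm
δ_DE = 31900·685/(822·200000) = 0.1329 mm
δ = Σδ_i = -0.07402 mm.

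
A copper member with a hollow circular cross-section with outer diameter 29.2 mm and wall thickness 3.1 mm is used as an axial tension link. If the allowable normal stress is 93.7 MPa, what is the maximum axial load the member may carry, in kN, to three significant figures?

23.8 kN

A = 254.2 mm².
P_max = σ_allow · A = 93.7 · 254.2 = 23820 N = 23.82 kN.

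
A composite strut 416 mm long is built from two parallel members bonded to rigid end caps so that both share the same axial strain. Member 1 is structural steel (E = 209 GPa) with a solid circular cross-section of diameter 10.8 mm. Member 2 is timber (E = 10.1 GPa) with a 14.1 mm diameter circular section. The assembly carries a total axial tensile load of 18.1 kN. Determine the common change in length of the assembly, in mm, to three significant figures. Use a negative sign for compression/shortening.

A_1 = 91.61 mm².
A_2 = 156.1 mm².
Equal strain + equilibrium ⇒ each member carries load in proportion to AE: A₁E₁ = 19150000 N, A₂E₂ = 1577000 N, ΣAE = 20720000 N.
δ = PL/ΣAE = 18100·416/20720000 = 0.3633 mm.

0.363 mm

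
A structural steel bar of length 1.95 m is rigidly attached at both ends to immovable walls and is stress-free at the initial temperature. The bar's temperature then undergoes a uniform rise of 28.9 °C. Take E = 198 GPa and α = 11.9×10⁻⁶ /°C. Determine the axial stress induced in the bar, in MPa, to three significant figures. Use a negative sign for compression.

-68.1 MPa

Free thermal expansion αLΔT = 11.9e-6 · 1950 · 28.9 = 0.6706 mm.
The walls impose strain ε = −(0.6706)/1950 = -3.4391e-04; σ = Eε = 198000 · -3.4391e-04 = -68.09 MPa.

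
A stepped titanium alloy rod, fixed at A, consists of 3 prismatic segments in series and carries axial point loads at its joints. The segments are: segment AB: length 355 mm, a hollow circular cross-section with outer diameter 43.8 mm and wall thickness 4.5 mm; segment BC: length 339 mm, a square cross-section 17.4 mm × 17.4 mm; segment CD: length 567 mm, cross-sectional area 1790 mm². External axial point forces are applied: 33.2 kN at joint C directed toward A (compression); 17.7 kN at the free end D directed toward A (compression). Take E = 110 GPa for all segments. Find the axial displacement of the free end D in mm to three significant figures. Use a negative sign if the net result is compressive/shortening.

-0.865 mm

Internal axial forces (sectioning from the free end, tension +): N_CD = -17.7 kN, N_BC = -50.9 kN, N_AB = -50.9 kN.
A_AB = 555.6 mm².
A_BC = 302.8 mm².
δ_AB = -50900·355/(555.6·110000) = -0.2957 mm
δ_BC = -50900·339/(302.8·110000) = -0.5181 mm
δ_CD = -17700·567/(1790·110000) = -0.05097 mm
δ = Σδ_i = -0.8647 mm.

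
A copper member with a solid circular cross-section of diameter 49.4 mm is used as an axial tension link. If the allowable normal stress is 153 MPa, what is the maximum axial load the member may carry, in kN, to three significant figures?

293 kN

A = 1917 mm².
P_max = σ_allow · A = 153 · 1917 = 293200 N = 293.2 kN.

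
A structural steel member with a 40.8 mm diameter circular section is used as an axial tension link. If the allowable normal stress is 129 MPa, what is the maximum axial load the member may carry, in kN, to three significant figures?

169 kN

A = 1307 mm².
P_max = σ_allow · A = 129 · 1307 = 168700 N = 168.7 kN.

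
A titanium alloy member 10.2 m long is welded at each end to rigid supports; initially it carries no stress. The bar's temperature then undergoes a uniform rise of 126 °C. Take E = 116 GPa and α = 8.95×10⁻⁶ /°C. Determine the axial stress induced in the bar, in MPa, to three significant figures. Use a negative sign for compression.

-131 MPa

Free thermal expansion αLΔT = 8.95e-6 · 10200 · 126 = 11.5 mm.
The walls impose strain ε = −(11.5)/10200 = -1.1277e-03; σ = Eε = 116000 · -1.1277e-03 = -130.8 MPa.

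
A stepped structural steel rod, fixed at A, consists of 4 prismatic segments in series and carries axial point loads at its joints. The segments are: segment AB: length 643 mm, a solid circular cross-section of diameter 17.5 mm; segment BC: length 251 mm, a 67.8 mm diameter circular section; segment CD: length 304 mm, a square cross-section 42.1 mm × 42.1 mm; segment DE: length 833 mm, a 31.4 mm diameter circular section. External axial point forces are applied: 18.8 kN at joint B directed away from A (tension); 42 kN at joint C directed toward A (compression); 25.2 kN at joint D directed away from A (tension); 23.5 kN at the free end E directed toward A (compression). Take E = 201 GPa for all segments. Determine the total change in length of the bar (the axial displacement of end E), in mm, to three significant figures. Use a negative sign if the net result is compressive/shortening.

-0.424 mm

Internal axial forces (sectioning from the free end, tension +): N_DE = -23.5 kN, N_CD = 1.7 kN, N_BC = -40.3 kN, N_AB = -21.5 kN.
A_AB = 240.5 mm².
A_BC = 3610 mm².
A_CD = 1772 mm².
A_DE = 774.4 mm².
δ_AB = -21500·643/(240.5·201000) = -0.2859 mm
δ_BC = -40300·251/(3610·201000) = -0.01394 mm
δ_CD = 1700·304/(1772·201000) = 0.001451 mm
δ_DE = -23500·833/(774.4·201000) = -0.1258 mm
δ = Σδ_i = -0.4242 mm.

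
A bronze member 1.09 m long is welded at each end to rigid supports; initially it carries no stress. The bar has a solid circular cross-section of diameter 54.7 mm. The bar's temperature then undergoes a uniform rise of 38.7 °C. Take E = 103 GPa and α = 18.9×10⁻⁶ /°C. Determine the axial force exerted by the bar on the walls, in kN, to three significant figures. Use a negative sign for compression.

Free thermal expansion αLΔT = 18.9e-6 · 1090 · 38.7 = 0.7973 mm.
The walls impose strain ε = −(0.7973)/1090 = -7.3143e-04; σ = Eε = 103000 · -7.3143e-04 = -75.34 MPa.
Wall reaction R = σ·A = -75.34·2350 = -177000 N = -177 kN.

-177 kN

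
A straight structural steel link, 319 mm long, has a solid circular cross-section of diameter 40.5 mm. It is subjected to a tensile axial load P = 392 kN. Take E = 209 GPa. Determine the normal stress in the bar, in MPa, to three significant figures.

304 MPa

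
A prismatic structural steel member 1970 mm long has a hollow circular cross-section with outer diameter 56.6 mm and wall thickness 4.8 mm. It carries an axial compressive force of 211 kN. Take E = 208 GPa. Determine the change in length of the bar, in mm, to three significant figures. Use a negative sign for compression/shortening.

-2.56 mm

A = 781.1 mm².
δ_mech = NL/(AE) = -211000·1970/(781.1·208000) = -2.558 mm.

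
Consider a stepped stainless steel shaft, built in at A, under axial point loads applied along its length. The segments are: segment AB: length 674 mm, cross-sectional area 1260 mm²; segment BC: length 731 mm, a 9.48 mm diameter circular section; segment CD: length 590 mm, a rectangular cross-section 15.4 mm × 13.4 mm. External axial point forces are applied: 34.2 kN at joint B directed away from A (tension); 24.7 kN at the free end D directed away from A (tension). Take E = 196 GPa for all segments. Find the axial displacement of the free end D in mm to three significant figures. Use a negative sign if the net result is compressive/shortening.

1.83 mm

Internal axial forces (sectioning from the free end, tension +): N_CD = 24.7 kN, N_BC = 24.7 kN, N_AB = 58.9 kN.
A_BC = 70.58 mm².
A_CD = 206.4 mm².
δ_AB = 58900·674/(1260·196000) = 0.1607 mm
δ_BC = 24700·731/(70.58·196000) = 1.305 mm
δ_CD = 24700·590/(206.4·196000) = 0.3603 mm
δ = Σδ_i = 1.826 mm.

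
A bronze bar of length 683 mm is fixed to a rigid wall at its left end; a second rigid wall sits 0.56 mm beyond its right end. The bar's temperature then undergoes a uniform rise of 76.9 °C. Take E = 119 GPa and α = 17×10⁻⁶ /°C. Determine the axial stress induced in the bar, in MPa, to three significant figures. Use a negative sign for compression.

-58.0 MPa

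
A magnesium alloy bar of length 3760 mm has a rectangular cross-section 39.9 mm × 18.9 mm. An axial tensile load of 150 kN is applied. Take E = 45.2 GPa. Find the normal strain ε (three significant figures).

A = 754.1 mm².
σ = N/A = 198.9 MPa; ε = σ/E = 198.9/45200 = 4.401e-03.

0.00440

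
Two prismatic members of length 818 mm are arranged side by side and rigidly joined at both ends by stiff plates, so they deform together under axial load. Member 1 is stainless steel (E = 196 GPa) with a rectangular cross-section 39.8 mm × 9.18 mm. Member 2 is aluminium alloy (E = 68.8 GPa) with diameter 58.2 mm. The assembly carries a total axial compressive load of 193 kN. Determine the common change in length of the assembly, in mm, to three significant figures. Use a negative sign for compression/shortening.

-0.620 mm

A_1 = 365.4 mm².
A_2 = 2660 mm².
Equal strain + equilibrium ⇒ each member carries load in proportion to AE: A₁E₁ = 71610000 N, A₂E₂ = 183000000 N, ΣAE = 254600000 N.
δ = PL/ΣAE = -193000·818/254600000 = -0.62 mm.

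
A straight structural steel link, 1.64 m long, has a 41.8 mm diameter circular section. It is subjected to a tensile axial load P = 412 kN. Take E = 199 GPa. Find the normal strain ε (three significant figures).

0.00151

A = 1372 mm².
σ = N/A = 300.2 MPa; ε = σ/E = 300.2/199000 = 1.509e-03.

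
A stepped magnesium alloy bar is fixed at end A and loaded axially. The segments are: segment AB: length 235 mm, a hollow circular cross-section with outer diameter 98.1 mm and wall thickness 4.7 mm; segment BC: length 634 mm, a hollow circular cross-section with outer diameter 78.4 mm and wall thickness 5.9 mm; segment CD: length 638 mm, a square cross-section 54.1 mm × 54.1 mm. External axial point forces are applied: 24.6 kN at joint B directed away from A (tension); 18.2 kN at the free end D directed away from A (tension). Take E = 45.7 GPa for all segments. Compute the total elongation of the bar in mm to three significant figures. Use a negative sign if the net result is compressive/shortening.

0.434 mm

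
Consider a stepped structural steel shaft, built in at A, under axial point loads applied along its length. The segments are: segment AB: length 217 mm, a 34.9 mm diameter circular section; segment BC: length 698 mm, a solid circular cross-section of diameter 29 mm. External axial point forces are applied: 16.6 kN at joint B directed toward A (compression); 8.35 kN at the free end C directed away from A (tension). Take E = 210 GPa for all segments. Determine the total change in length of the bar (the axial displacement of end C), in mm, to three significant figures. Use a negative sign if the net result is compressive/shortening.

0.0331 mm

Internal axial forces (sectioning from the free end, tension +): N_BC = 8.35 kN, N_AB = -8.25 kN.
A_AB = 956.6 mm².
A_BC = 660.5 mm².
δ_AB = -8250·217/(956.6·210000) = -0.008912 mm
δ_BC = 8350·698/(660.5·210000) = 0.04202 mm
δ = Σδ_i = 0.03311 mm.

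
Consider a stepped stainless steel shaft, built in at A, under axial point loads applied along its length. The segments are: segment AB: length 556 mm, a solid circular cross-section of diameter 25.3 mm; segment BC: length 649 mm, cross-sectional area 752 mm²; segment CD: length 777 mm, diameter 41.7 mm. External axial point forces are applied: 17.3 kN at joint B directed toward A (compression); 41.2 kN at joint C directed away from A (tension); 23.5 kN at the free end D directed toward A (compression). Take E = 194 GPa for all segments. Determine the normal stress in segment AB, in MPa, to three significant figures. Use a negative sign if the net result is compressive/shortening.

Internal axial forces (sectioning from the free end, tension +): N_CD = -23.5 kN, N_BC = 17.7 kN, N_AB = 0.4 kN.
A_AB = 502.7 mm².
σ_AB = N_AB/A_AB = 400/502.7 = 0.7957 MPa.

0.796 MPa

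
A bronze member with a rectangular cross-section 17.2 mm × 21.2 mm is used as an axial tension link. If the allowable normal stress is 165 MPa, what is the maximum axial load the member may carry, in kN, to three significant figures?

A = 364.6 mm².
P_max = σ_allow · A = 165 · 364.6 = 60170 N = 60.17 kN.

60.2 kN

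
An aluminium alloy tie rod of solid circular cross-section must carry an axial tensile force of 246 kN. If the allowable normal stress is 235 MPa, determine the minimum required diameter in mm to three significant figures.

Required area A ≥ P/σ_allow = 246000/235 = 1047 mm².
For a solid circular section, d ≥ √(4A/π) = 36.51 mm.

36.5 mm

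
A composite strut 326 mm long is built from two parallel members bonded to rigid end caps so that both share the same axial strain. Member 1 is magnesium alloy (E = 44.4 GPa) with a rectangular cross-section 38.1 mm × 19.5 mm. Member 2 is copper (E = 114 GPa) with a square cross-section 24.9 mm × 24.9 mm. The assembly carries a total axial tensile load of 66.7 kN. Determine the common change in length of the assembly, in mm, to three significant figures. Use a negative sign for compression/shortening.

0.210 mm

A_1 = 743 mm².
A_2 = 620 mm².
Equal strain + equilibrium ⇒ each member carries load in proportion to AE: A₁E₁ = 32990000 N, A₂E₂ = 70680000 N, ΣAE = 103700000 N.
δ = PL/ΣAE = 66700·326/103700000 = 0.2097 mm.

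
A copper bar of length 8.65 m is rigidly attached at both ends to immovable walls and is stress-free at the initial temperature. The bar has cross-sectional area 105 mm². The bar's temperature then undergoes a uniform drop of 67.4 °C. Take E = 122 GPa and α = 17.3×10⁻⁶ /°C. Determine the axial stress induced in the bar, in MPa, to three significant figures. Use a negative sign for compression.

142 MPa

Free thermal expansion αLΔT = 17.3e-6 · 8650 · -67.4 = -10.09 mm.
The walls impose strain ε = −(-10.09)/8650 = 1.1660e-03; σ = Eε = 122000 · 1.1660e-03 = 142.3 MPa.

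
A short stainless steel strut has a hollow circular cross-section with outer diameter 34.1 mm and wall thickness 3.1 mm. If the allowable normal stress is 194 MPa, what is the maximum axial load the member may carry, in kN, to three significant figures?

58.6 kN

A = 301.9 mm².
P_max = σ_allow · A = 194 · 301.9 = 58570 N = 58.57 kN.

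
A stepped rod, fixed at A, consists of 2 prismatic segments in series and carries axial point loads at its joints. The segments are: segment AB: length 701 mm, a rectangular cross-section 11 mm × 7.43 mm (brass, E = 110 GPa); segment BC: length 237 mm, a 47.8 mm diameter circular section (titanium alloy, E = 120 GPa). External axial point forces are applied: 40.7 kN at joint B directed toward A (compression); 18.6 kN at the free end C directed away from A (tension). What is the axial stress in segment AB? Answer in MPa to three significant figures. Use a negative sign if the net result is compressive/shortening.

Internal axial forces (sectioning from the free end, tension +): N_BC = 18.6 kN, N_AB = -22.1 kN.
A_AB = 81.73 mm².
σ_AB = N_AB/A_AB = -22100/81.73 = -270.4 MPa.

-270 MPa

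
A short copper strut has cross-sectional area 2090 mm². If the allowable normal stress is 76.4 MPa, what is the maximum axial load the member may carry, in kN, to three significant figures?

P_max = σ_allow · A = 76.4 · 2090 = 159700 N = 159.7 kN.

160 kN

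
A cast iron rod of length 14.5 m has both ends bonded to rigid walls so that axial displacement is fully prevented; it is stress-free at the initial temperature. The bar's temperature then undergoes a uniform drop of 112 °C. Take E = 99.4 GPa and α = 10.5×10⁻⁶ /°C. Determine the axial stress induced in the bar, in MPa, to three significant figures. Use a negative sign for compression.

117 MPa

Free thermal expansion αLΔT = 10.5e-6 · 14500 · -112 = -17.05 mm.
The walls impose strain ε = −(-17.05)/14500 = 1.1760e-03; σ = Eε = 99400 · 1.1760e-03 = 116.9 MPa.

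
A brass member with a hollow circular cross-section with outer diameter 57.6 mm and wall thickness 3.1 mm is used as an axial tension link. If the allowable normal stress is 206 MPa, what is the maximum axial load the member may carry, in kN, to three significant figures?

109 kN

A = 530.8 mm².
P_max = σ_allow · A = 206 · 530.8 = 109300 N = 109.3 kN.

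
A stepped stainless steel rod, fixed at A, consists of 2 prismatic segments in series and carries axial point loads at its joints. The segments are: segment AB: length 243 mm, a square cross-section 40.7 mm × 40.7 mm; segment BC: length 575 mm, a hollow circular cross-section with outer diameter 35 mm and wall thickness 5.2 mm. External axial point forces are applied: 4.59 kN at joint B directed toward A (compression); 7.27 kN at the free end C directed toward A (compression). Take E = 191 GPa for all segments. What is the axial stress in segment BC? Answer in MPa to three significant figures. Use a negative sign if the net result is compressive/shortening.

Internal axial forces (sectioning from the free end, tension +): N_BC = -7.27 kN, N_AB = -11.86 kN.
A_BC = 486.8 mm².
σ_BC = N_BC/A_BC = -7270/486.8 = -14.93 MPa.

-14.9 MPa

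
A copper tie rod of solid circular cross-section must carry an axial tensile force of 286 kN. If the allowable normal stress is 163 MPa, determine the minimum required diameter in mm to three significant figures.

47.3 mm

Required area A ≥ P/σ_allow = 286000/163 = 1755 mm².
For a solid circular section, d ≥ √(4A/π) = 47.27 mm.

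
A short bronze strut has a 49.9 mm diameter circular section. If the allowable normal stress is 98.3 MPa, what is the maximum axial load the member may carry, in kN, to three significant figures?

A = 1956 mm².
P_max = σ_allow · A = 98.3 · 1956 = 192200 N = 192.2 kN.

192 kN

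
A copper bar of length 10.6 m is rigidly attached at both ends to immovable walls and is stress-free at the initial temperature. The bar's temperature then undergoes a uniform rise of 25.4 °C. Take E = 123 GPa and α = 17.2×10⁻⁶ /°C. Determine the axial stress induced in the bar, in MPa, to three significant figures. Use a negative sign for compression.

-53.7 MPa

Free thermal expansion αLΔT = 17.2e-6 · 10600 · 25.4 = 4.631 mm.
The walls impose strain ε = −(4.631)/10600 = -4.3688e-04; σ = Eε = 123000 · -4.3688e-04 = -53.74 MPa.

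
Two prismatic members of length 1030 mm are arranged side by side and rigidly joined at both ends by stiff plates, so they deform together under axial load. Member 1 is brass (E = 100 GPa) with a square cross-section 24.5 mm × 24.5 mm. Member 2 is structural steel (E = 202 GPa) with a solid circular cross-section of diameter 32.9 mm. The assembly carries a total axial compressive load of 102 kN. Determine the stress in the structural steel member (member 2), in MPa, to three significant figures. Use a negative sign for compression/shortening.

A_1 = 600.2 mm².
A_2 = 850.1 mm².
Equal strain + equilibrium ⇒ each member carries load in proportion to AE: A₁E₁ = 60020000 N, A₂E₂ = 171700000 N, ΣAE = 231700000 N.
σ₂ = P·E₂/ΣAE = -102000·202000/231700000 = -88.91 MPa.

-88.9 MPa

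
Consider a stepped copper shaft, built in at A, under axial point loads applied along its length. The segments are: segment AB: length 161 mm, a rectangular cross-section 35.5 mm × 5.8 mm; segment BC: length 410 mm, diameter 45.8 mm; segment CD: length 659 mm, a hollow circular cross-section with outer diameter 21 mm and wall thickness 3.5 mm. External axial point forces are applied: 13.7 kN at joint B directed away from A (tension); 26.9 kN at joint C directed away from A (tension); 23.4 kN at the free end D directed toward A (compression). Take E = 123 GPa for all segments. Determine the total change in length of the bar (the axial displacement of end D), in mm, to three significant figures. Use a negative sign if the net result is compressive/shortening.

Internal axial forces (sectioning from the free end, tension +): N_CD = -23.4 kN, N_BC = 3.5 kN, N_AB = 17.2 kN.
A_AB = 205.9 mm².
A_BC = 1647 mm².
A_CD = 192.4 mm².
δ_AB = 17200·161/(205.9·123000) = 0.1093 mm
δ_BC = 3500·410/(1647·123000) = 0.007082 mm
δ_CD = -23400·659/(192.4·123000) = -0.6515 mm
δ = Σδ_i = -0.5351 mm.

-0.535 mm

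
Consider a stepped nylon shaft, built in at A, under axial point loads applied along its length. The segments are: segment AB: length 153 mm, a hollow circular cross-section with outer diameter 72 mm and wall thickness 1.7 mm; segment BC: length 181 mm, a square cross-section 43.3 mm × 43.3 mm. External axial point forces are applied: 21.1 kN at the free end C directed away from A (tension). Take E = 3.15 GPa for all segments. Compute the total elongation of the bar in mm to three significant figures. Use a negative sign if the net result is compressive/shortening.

3.38 mm

Internal axial forces (sectioning from the free end, tension +): N_BC = 21.1 kN, N_AB = 21.1 kN.
A_AB = 375.5 mm².
A_BC = 1875 mm².
δ_AB = 21100·153/(375.5·3150) = 2.73 mm
δ_BC = 21100·181/(1875·3150) = 0.6467 mm
δ = Σδ_i = 3.376 mm.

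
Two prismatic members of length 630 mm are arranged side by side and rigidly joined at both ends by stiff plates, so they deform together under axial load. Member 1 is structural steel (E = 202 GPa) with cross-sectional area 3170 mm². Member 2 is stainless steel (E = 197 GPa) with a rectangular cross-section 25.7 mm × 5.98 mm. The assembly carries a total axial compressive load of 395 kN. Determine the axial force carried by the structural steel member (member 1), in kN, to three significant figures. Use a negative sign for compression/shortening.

-377 kN

A_2 = 153.7 mm².
Equal strain + equilibrium ⇒ each member carries load in proportion to AE: A₁E₁ = 640300000 N, A₂E₂ = 30280000 N, ΣAE = 670600000 N.
F₁ = P·A₁E₁/ΣAE = -395000·640300000/670600000 = -377200 N.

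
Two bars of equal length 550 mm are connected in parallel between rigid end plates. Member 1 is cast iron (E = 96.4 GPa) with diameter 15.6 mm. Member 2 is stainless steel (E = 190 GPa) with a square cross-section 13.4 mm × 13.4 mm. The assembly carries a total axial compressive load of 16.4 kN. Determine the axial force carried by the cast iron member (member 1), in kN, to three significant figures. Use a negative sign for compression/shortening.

-5.75 kN

A_1 = 191.1 mm².
A_2 = 179.6 mm².
Equal strain + equilibrium ⇒ each member carries load in proportion to AE: A₁E₁ = 18430000 N, A₂E₂ = 34120000 N, ΣAE = 52540000 N.
F₁ = P·A₁E₁/ΣAE = -16400·18430000/52540000 = -5751 N.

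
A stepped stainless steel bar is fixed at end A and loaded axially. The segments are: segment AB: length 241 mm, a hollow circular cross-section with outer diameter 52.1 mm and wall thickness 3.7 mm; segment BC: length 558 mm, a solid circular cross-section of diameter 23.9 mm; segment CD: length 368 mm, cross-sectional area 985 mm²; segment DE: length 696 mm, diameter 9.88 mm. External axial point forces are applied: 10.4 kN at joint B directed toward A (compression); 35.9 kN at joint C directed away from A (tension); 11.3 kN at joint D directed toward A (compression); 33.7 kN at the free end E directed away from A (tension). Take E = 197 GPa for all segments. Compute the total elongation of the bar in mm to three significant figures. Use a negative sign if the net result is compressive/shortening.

Internal axial forces (sectioning from the free end, tension +): N_DE = 33.7 kN, N_CD = 22.4 kN, N_BC = 58.3 kN, N_AB = 47.9 kN.
A_AB = 562.6 mm².
A_BC = 448.6 mm².
A_DE = 76.67 mm².
δ_AB = 47900·241/(562.6·197000) = 0.1042 mm
δ_BC = 58300·558/(448.6·197000) = 0.3681 mm
δ_CD = 22400·368/(985·197000) = 0.04248 mm
δ_DE = 33700·696/(76.67·197000) = 1.553 mm
δ = Σδ_i = 2.068 mm.

2.07 mm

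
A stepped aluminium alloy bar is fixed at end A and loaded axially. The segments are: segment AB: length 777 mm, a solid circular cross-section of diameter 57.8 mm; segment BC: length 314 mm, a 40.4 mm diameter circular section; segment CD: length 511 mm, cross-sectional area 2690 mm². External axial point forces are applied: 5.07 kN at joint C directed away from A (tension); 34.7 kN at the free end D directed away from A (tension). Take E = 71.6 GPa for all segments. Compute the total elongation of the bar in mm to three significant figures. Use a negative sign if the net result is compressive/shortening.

Internal axial forces (sectioning from the free end, tension +): N_CD = 34.7 kN, N_BC = 39.77 kN, N_AB = 39.77 kN.
A_AB = 2624 mm².
A_BC = 1282 mm².
δ_AB = 39770·777/(2624·71600) = 0.1645 mm
δ_BC = 39770·314/(1282·71600) = 0.1361 mm
δ_CD = 34700·511/(2690·71600) = 0.09206 mm
δ = Σδ_i = 0.3926 mm.

0.393 mm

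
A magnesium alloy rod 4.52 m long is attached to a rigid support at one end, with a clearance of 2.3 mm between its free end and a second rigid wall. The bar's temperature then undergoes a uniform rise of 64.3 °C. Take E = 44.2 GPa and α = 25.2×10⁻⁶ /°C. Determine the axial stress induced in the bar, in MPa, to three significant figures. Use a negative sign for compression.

Free thermal expansion αLΔT = 25.2e-6 · 4520 · 64.3 = 7.324 mm.
The walls engage after the gap closes; constrained expansion = 7.324 − 2.3 = 5.024 mm.
The walls impose strain ε = −(5.024)/4520 = -1.1115e-03; σ = Eε = 44200 · -1.1115e-03 = -49.13 MPa.

-49.1 MPa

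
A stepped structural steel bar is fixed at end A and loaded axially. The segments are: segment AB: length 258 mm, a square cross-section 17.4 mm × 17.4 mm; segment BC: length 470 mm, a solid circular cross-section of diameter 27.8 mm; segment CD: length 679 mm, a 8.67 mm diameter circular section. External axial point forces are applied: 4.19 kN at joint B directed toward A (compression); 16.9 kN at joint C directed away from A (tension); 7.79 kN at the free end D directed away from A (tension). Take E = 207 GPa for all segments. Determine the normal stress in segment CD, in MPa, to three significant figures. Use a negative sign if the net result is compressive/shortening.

132 MPa

Internal axial forces (sectioning from the free end, tension +): N_CD = 7.79 kN, N_BC = 24.69 kN, N_AB = 20.5 kN.
A_CD = 59.04 mm².
σ_CD = N_CD/A_CD = 7790/59.04 = 131.9 MPa.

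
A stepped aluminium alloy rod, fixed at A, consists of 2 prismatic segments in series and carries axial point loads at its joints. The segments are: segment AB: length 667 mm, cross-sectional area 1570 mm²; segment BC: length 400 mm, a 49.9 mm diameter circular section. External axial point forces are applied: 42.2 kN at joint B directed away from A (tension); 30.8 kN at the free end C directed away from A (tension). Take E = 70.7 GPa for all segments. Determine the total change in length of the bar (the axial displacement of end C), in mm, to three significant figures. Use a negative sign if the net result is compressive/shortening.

0.528 mm

Internal axial forces (sectioning from the free end, tension +): N_BC = 30.8 kN, N_AB = 73 kN.
A_BC = 1956 mm².
δ_AB = 73000·667/(1570·70700) = 0.4387 mm
δ_BC = 30800·400/(1956·70700) = 0.0891 mm
δ = Σδ_i = 0.5278 mm.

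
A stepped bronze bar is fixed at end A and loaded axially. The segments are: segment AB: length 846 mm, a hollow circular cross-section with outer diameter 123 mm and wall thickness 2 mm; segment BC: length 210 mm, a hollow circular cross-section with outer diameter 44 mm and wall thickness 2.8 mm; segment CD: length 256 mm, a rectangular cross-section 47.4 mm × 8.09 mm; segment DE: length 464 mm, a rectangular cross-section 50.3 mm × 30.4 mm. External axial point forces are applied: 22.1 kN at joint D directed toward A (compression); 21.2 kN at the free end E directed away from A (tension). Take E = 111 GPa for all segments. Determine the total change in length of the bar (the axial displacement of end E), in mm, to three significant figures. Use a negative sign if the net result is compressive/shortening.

Internal axial forces (sectioning from the free end, tension +): N_DE = 21.2 kN, N_CD = -0.9 kN, N_BC = -0.9 kN, N_AB = -0.9 kN.
A_AB = 760.3 mm².
A_BC = 362.4 mm².
A_CD = 383.5 mm².
A_DE = 1529 mm².
δ_AB = -900·846/(760.3·111000) = -0.009022 mm
δ_BC = -900·210/(362.4·111000) = -0.004698 mm
δ_CD = -900·256/(383.5·111000) = -0.005413 mm
δ_DE = 21200·464/(1529·111000) = 0.05795 mm
δ = Σδ_i = 0.03882 mm.

0.0388 mm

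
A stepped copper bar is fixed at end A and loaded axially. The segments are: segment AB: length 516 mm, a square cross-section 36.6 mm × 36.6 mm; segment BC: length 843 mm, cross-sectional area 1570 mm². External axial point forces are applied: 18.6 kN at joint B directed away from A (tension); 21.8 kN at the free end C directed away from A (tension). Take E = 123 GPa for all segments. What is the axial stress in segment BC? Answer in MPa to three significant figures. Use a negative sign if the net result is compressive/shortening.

13.9 MPa

Internal axial forces (sectioning from the free end, tension +): N_BC = 21.8 kN, N_AB = 40.4 kN.
σ_BC = N_BC/A_BC = 21800/1570 = 13.89 MPa.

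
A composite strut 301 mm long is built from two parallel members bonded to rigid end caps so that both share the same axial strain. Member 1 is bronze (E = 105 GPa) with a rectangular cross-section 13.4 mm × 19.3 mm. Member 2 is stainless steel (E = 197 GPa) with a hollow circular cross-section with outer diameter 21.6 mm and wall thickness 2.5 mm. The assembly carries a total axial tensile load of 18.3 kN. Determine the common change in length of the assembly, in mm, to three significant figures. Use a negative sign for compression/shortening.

0.0971 mm

A_1 = 258.6 mm².
A_2 = 150 mm².
Equal strain + equilibrium ⇒ each member carries load in proportion to AE: A₁E₁ = 27160000 N, A₂E₂ = 29550000 N, ΣAE = 56710000 N.
δ = PL/ΣAE = 18300·301/56710000 = 0.09714 mm.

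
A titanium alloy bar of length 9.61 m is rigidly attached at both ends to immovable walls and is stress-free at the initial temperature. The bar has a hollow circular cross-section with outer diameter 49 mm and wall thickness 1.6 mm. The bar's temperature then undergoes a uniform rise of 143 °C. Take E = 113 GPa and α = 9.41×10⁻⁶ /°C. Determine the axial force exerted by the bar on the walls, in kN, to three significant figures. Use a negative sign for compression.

Free thermal expansion αLΔT = 9.41e-6 · 9610 · 143 = 12.93 mm.
The walls impose strain ε = −(12.93)/9610 = -1.3456e-03; σ = Eε = 113000 · -1.3456e-03 = -152.1 MPa.
Wall reaction R = σ·A = -152.1·238.3 = -36230 N = -36.23 kN.

-36.2 kN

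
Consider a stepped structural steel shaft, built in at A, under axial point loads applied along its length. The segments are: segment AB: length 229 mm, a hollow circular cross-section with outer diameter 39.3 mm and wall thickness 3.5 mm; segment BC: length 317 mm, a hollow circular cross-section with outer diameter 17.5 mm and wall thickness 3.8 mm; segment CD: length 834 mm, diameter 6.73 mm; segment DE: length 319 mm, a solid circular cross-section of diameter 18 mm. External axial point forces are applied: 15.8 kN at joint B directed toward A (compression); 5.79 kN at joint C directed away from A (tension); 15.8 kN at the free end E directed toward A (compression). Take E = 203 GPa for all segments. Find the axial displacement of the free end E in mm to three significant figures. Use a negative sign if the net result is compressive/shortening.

-2.09 mm

Internal axial forces (sectioning from the free end, tension +): N_DE = -15.8 kN, N_CD = -15.8 kN, N_BC = -10.01 kN, N_AB = -25.81 kN.
A_AB = 393.6 mm².
A_BC = 163.6 mm².
A_CD = 35.57 mm².
A_DE = 254.5 mm².
δ_AB = -25810·229/(393.6·203000) = -0.07397 mm
δ_BC = -10010·317/(163.6·203000) = -0.09557 mm
δ_CD = -15800·834/(35.57·203000) = -1.825 mm
δ_DE = -15800·319/(254.5·203000) = -0.09757 mm
δ = Σδ_i = -2.092 mm.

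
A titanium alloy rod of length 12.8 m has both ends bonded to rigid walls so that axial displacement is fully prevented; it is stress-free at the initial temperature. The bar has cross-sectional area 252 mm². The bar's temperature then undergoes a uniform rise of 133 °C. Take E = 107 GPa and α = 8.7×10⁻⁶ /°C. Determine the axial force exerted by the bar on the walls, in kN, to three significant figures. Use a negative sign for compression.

-31.2 kN

Free thermal expansion αLΔT = 8.7e-6 · 12800 · 133 = 14.81 mm.
The walls impose strain ε = −(14.81)/12800 = -1.1571e-03; σ = Eε = 107000 · -1.1571e-03 = -123.8 MPa.
Wall reaction R = σ·A = -123.8·252 = -31200 N = -31.2 kN.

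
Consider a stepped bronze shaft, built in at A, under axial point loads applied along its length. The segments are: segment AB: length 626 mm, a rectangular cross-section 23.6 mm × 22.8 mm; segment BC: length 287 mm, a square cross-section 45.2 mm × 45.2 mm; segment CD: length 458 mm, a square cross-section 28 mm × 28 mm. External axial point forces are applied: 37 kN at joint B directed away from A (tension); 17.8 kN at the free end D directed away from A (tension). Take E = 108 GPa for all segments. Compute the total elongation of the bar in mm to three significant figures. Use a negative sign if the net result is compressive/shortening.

Internal axial forces (sectioning from the free end, tension +): N_CD = 17.8 kN, N_BC = 17.8 kN, N_AB = 54.8 kN.
A_AB = 538.1 mm².
A_BC = 2043 mm².
A_CD = 784 mm².
δ_AB = 54800·626/(538.1·108000) = 0.5903 mm
δ_BC = 17800·287/(2043·108000) = 0.02315 mm
δ_CD = 17800·458/(784·108000) = 0.09628 mm
δ = Σδ_i = 0.7098 mm.

0.710 mm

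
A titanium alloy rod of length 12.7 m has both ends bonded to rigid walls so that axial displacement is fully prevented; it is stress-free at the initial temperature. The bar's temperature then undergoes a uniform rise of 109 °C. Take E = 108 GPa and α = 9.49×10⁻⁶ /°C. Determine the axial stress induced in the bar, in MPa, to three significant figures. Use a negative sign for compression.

-112 MPa

Free thermal expansion αLΔT = 9.49e-6 · 12700 · 109 = 13.14 mm.
The walls impose strain ε = −(13.14)/12700 = -1.0344e-03; σ = Eε = 108000 · -1.0344e-03 = -111.7 MPa.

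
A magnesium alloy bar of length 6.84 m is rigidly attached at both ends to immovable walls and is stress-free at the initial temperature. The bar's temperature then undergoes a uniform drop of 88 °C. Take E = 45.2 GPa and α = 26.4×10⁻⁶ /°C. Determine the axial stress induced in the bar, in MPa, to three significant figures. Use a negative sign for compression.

Free thermal expansion αLΔT = 26.4e-6 · 6840 · -88 = -15.89 mm.
The walls impose strain ε = −(-15.89)/6840 = 2.3232e-03; σ = Eε = 45200 · 2.3232e-03 = 105 MPa.

105 MPa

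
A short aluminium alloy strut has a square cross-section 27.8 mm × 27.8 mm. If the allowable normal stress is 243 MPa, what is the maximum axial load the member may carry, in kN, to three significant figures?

188 kN

A = 772.8 mm².
P_max = σ_allow · A = 243 · 772.8 = 187800 N = 187.8 kN.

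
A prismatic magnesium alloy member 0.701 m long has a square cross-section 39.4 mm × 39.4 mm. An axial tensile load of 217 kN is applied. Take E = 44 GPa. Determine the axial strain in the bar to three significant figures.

A = 1552 mm².
σ = N/A = 139.8 MPa; ε = σ/E = 139.8/44000 = 3.177e-03.

0.00318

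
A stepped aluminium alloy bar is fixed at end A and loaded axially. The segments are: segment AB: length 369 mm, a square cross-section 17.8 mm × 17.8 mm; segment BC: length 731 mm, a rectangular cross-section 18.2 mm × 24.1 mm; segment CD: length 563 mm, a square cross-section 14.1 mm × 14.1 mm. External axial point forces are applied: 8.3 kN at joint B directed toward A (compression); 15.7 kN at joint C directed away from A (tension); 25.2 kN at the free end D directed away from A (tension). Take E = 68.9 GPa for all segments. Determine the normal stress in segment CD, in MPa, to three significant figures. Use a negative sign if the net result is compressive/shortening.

Internal axial forces (sectioning from the free end, tension +): N_CD = 25.2 kN, N_BC = 40.9 kN, N_AB = 32.6 kN.
A_CD = 198.8 mm².
σ_CD = N_CD/A_CD = 25200/198.8 = 126.8 MPa.

127 MPa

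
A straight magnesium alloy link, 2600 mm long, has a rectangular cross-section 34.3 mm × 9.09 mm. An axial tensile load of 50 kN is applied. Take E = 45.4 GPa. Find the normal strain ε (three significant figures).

A = 311.8 mm².
σ = N/A = 160.4 MPa; ε = σ/E = 160.4/45400 = 3.532e-03.

0.00353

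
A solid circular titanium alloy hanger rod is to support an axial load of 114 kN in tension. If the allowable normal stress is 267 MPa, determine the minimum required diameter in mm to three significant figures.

Required area A ≥ P/σ_allow = 114000/267 = 427 mm².
For a solid circular section, d ≥ √(4A/π) = 23.32 mm.

23.3 mm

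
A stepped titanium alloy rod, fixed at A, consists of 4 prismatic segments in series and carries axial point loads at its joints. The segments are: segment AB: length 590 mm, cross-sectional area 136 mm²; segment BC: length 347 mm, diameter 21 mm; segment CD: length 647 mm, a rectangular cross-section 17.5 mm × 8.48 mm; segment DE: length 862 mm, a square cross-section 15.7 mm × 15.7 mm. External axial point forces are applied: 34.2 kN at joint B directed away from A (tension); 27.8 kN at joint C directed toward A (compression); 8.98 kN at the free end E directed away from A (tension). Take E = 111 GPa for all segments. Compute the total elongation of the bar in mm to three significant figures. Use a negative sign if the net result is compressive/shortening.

Internal axial forces (sectioning from the free end, tension +): N_DE = 8.98 kN, N_CD = 8.98 kN, N_BC = -18.82 kN, N_AB = 15.38 kN.
A_BC = 346.4 mm².
A_CD = 148.4 mm².
A_DE = 246.5 mm².
δ_AB = 15380·590/(136·111000) = 0.6011 mm
δ_BC = -18820·347/(346.4·111000) = -0.1699 mm
δ_CD = 8980·647/(148.4·111000) = 0.3527 mm
δ_DE = 8980·862/(246.5·111000) = 0.2829 mm
δ = Σδ_i = 1.067 mm.

1.07 mm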